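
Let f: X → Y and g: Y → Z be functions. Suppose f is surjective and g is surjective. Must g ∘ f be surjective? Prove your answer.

Let c ∈ Z. Since g is surjective, there is b ∈ Y with g(b) = c. Since f is surjective, there is a ∈ X with f(a) = b.
Then (g ∘ f)(a) = g(b) = c. Therefore g ∘ f is surjective.

surjective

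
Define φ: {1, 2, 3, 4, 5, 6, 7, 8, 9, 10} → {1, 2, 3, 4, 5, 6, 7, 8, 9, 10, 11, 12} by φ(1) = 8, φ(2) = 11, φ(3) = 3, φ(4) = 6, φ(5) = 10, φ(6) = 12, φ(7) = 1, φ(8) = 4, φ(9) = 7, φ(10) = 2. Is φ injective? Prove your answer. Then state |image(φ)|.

The values φ(1), …, φ(10) are 8, 11, 3, 6, 10, 12, 1, 4, 7, 2 — all distinct.
So φ(a) = φ(b) only when a = b, and φ is injective.
The image of φ is {1, 2, 3, 4, 6, 7, 8, 10, 11, 12}, which has 10 elements.

10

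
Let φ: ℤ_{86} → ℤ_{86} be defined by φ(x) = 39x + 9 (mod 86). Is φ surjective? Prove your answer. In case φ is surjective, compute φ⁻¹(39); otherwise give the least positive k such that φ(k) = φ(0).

14

Since gcd(39, 86) = 1, 39 is invertible modulo 86. Euclid's algorithm: 86 = 2·39 + 8, 39 = 4·8 + 7, 8 = 1·7 + 1; back-substituting gives 1 = 75·39 − 34·86, so 39⁻¹ ≡ 75 (mod 86).
Then y ↦ 75(y − 9) is a two-sided inverse to φ, so every y ∈ ℤ_{86} has a preimage.
Thus φ is surjective.
Since φ is surjective, we find φ⁻¹(39): we need 39x ≡ 39 − 9 ≡ 30 (mod 86). Using 39⁻¹ = 75: x ≡ 75·30 = 2250 = 26·86 + 14, so x = 14.
Check: φ(14) = 39·14 + 9 = 555 = 6·86 + 39 ≡ 39 (mod 86).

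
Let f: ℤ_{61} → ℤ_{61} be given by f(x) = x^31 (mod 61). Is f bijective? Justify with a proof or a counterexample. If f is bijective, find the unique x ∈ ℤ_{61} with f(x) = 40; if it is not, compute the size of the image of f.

Since 61 is prime, the nonzero elements of ℤ_{61} form a cyclic group of order 60.
As gcd(31, 60) = 1, raising to the 31st power is a bijection on this group: if s^31 ≡ t^31 then (st^{−1})^31 = 1, and the only element of order dividing gcd(31, 60) = 1 is 1, so s = t.
With f(0) = 0 this makes f injective on all of ℤ_{61}, hence bijective (finite equal-size domain and codomain). In particular f is bijective.
Since f is bijective, we find the preimage of 40. The inverse of x ↦ x^31 on (ℤ_{61})^× is x ↦ x^31, because 31·31 = 961 = 16·60 + 1 ≡ 1 (mod 60) and x^{60} = 1 for x ≠ 0 (Fermat). So f⁻¹(40) = 40^31 mod 61.
Repeated squaring mod 61: 40^1 ≡ 40, 40^2 ≡ 40² = 1600 ≡ 14, 40^4 ≡ 14² = 196 ≡ 13, 40^8 ≡ 13² = 169 ≡ 47, 40^16 ≡ 47² = 2209 ≡ 13. Since 31 = 16 + 8 + 4 + 2 + 1, 40^31 ≡ 13·47·13·14·40: 13·47 = 611 ≡ 1, then 1·13 = 13, then 13·14 = 182 ≡ 60, then 60·40 = 2400 ≡ 21. So 40^31 ≡ 21 (mod 61).
Hence f⁻¹(40) = 21.

21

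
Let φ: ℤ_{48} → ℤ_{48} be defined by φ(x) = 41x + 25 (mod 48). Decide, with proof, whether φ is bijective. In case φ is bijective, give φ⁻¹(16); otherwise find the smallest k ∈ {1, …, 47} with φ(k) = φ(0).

By definition, φ is injective if φ(x_1) = φ(x_2) implies x_1 = x_2.
If φ(x_1) = φ(x_2), then 41x_1 ≡ 41x_2 (mod 48). Because gcd(41, 48) = 1, we may cancel 41 to get x_1 ≡ x_2 (mod 48).
We now compute 41⁻¹ mod 48 explicitly. Euclid's algorithm: 48 = 1·41 + 7, 41 = 5·7 + 6, 7 = 1·6 + 1; back-substituting gives 1 = 41·41 − 35·48, so 41⁻¹ ≡ 41 (mod 48).
Then y ↦ 41(y − 25) is a two-sided inverse to φ, so every y ∈ ℤ_{48} has a preimage.
Therefore φ is bijective.
Since φ is bijective, we find φ⁻¹(16): we need 41x ≡ 16 − 25 ≡ 39 (mod 48). Using 41⁻¹ = 41: x ≡ 41·39 = 1599 = 33·48 + 15, so x = 15.
Check: φ(15) = 41·15 + 25 = 640 = 13·48 + 16 ≡ 16 (mod 48).

15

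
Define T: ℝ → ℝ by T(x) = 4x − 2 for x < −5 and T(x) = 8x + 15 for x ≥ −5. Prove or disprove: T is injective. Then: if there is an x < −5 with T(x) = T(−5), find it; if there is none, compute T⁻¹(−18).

Both pieces are strictly increasing (slopes 4 and 8), so each is injective on its own interval.
The left piece maps (−∞, −5) onto (−∞, −22); the right piece maps [−5, ∞) onto [−25, ∞).
These images overlap. In particular T(−5) = −25 (right piece), and solving 4x − 2 = −25 on the left piece gives x = −23/4 < −5.
So T(−23/4) = T(−5) with −23/4 ≠ −5, and T is not injective. This x = −23/4 is the requested value below −5.

-23/4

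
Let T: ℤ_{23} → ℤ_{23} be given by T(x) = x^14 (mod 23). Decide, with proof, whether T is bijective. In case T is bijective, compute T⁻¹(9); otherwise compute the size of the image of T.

12

T(11): Repeated squaring mod 23: 11^1 ≡ 11, 11^2 ≡ 11² = 121 ≡ 6, 11^4 ≡ 6² = 36 ≡ 13, 11^8 ≡ 13² = 169 ≡ 8. Since 14 = 8 + 4 + 2, 11^14 ≡ 8·13·6: 8·13 = 104 ≡ 12, then 12·6 = 72 ≡ 3. So 11^14 ≡ 3 (mod 23).
T(12): Repeated squaring mod 23: 12^1 ≡ 12, 12^2 ≡ 12² = 144 ≡ 6, 12^4 ≡ 6² = 36 ≡ 13, 12^8 ≡ 13² = 169 ≡ 8. Since 14 = 8 + 4 + 2, 12^14 ≡ 8·13·6: 8·13 = 104 ≡ 12, then 12·6 = 72 ≡ 3. So 12^14 ≡ 3 (mod 23).
So T(11) = T(12) = 3 while 11 ≠ 12, hence T is not injective, hence not bijective.
Since T is not bijective, we determine |image(T)|. Computing x^14 mod 23 for each x (by repeated squaring, reducing mod 23 at every step), the values T(0), T(1), …, T(22) are: 0, 1, 8, 4, 18, 13, 9, 2, 6, 16, 12, 3, 3, 12, 16, 6, 2, 9, 13, 18, 4, 8, 1.
The distinct values are {0, 1, 2, 3, 4, 6, 8, 9, 12, 13, 16, 18}; there are 12 of them.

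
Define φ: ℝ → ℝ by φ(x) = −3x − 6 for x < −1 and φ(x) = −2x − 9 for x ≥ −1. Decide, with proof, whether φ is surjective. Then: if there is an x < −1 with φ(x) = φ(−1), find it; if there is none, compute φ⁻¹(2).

Both pieces are strictly decreasing (slopes −3 and −2), so each is injective on its own interval.
The left piece maps (−∞, −1) onto (−3, ∞); the right piece maps [−1, ∞) onto (−∞, −7].
The union (−3, ∞) ∪ (−∞, −7] omits the interval between −3 and −7; in particular −3 has no preimage. So φ is not surjective.
Because the two images are disjoint, no x < −1 has φ(x) = φ(−1), so we compute φ⁻¹(2): 2 lies in (−3, ∞), so solve −3x − 6 = 2: x = (2 + 6)/(−3) = −8/3.

-8/3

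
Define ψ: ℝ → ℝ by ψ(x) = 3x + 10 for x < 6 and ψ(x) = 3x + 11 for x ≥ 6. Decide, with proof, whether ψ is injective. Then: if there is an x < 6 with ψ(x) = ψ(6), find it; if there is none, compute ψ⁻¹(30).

19/3

Both pieces are strictly increasing (slopes 3 and 3), so each is injective on its own interval.
The left piece maps (−∞, 6) onto (−∞, 28); the right piece maps [6, ∞) onto [29, ∞).
These images are disjoint, so no value is attained by both pieces. Therefore ψ is injective.
Because the two images are disjoint, no x < 6 has ψ(x) = ψ(6), so we compute ψ⁻¹(30): 30 lies in [29, ∞), so solve 3x + 11 = 30: x = (30 − 11)/3 = 19/3.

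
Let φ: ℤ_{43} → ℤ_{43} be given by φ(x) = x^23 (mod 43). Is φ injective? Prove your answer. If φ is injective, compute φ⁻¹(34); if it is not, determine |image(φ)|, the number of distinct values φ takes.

Since 43 is prime, the nonzero elements of ℤ_{43} form a cyclic group of order 42.
As gcd(23, 42) = 1, raising to the 23rd power is a bijection on this group: if s^23 ≡ t^23 then (st^{−1})^23 = 1, and the only element of order dividing gcd(23, 42) = 1 is 1, so s = t.
With φ(0) = 0 this makes φ injective on all of ℤ_{43}, hence bijective (finite equal-size domain and codomain). In particular φ is injective.
Since φ is injective, we find the preimage of 34. The inverse of x ↦ x^23 on (ℤ_{43})^× is x ↦ x^11, because 23·11 = 253 = 6·42 + 1 ≡ 1 (mod 42) and x^{42} = 1 for x ≠ 0 (Fermat). So φ⁻¹(34) = 34^11 mod 43.
Repeated squaring mod 43: 34^1 ≡ 34, 34^2 ≡ 34² = 1156 ≡ 38, 34^4 ≡ 38² = 1444 ≡ 25, 34^8 ≡ 25² = 625 ≡ 23. Since 11 = 8 + 2 + 1, 34^11 ≡ 23·38·34: 23·38 = 874 ≡ 14, then 14·34 = 476 ≡ 3. So 34^11 ≡ 3 (mod 43).
Hence φ⁻¹(34) = 3.

3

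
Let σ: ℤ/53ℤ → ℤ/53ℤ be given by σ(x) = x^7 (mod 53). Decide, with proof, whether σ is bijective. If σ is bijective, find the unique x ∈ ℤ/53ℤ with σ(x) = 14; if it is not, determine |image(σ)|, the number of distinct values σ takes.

Since 53 is prime, the nonzero elements of ℤ/53ℤ form a cyclic group of order 52.
As gcd(7, 52) = 1, raising to the 7th power is a bijection on this group: if a^7 ≡ b^7 then (ab^{−1})^7 = 1, and the only element of order dividing gcd(7, 52) = 1 is 1, so a = b.
With σ(0) = 0 this makes σ injective on all of ℤ/53ℤ, hence bijective (finite equal-size domain and codomain). In particular σ is bijective.
Since σ is bijective, we find the preimage of 14. The inverse of x ↦ x^7 on (ℤ/53ℤ)^× is x ↦ x^15, because 7·15 = 105 = 2·52 + 1 ≡ 1 (mod 52) and x^{52} = 1 for x ≠ 0 (Fermat). So σ⁻¹(14) = 14^15 mod 53.
Repeated squaring mod 53: 14^1 ≡ 14, 14^2 ≡ 14² = 196 ≡ 37, 14^4 ≡ 37² = 1369 ≡ 44, 14^8 ≡ 44² = 1936 ≡ 28. Since 15 = 8 + 4 + 2 + 1, 14^15 ≡ 28·44·37·14: 28·44 = 1232 ≡ 13, then 13·37 = 481 ≡ 4, then 4·14 = 56 ≡ 3. So 14^15 ≡ 3 (mod 53).
Hence σ⁻¹(14) = 3.

3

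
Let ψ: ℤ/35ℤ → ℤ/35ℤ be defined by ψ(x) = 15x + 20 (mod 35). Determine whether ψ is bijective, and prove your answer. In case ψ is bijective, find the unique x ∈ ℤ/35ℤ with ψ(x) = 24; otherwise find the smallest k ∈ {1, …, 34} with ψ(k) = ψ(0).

7

We have gcd(15, 35) = 5 > 1. Taking a = 0 and b = 7: ψ(0) = 20 and ψ(7) = 15·7 + 20 = 125 ≡ 20 (mod 35).
So ψ(0) = ψ(7) while 0 ≠ 7, therefore ψ is not injective, hence not bijective.
Since ψ is not bijective, we find the least positive k with ψ(k) = ψ(0): this means 15k ≡ 0 (mod 35), i.e. 35 ∣ 15k. Since gcd(15, 35) = 5, dividing through by 5 this holds exactly when 7 ∣ 3k, and as gcd(3, 7) = 1, exactly when 7 ∣ k.
The smallest positive such k is 7.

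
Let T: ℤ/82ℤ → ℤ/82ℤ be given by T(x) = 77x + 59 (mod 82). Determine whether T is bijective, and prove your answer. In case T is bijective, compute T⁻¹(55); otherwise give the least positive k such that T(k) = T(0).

50

Suppose T(s) = T(t) in ℤ/82ℤ. Then 77s + 59 ≡ 77t + 59 (mod 82), therefore 77(s − t) ≡ 0 (mod 82).
Since gcd(77, 82) = 1, 77 is invertible modulo 82, so s − t ≡ 0 (mod 82), i.e. s = t.
We now compute 77⁻¹ mod 82 explicitly. Euclid's algorithm: 82 = 1·77 + 5, 77 = 15·5 + 2, 5 = 2·2 + 1; back-substituting gives 1 = 49·77 − 46·82, so 77⁻¹ ≡ 49 (mod 82).
For any y ∈ ℤ/82ℤ, x = 49(y − 59) mod 82 satisfies T(x) = 77·49(y − 59) + 59 ≡ y (since 77·49 ≡ 1 mod 82). So every y has a preimage.
Hence T is bijective.
Since T is bijective, we compute T⁻¹(55): solve 77x + 59 ≡ 55 (mod 82), i.e. 77x ≡ 78 (mod 82).
Multiplying by 77⁻¹ = 49 gives x ≡ 49·78 = 3822 = 46·82 + 50 ≡ 50 (mod 82).
Check: T(50) = 77·50 + 59 = 3909 = 47·82 + 55 ≡ 55 (mod 82).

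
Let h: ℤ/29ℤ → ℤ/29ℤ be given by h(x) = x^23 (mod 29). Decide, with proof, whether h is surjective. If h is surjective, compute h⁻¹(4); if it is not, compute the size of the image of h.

Since 29 is prime, the nonzero elements of ℤ/29ℤ form a cyclic group of order 28.
As gcd(23, 28) = 1, raising to the 23rd power is a bijection on this group: if x_1^23 ≡ x_2^23 then (x_1x_2^{−1})^23 = 1, and the only element of order dividing gcd(23, 28) = 1 is 1, so x_1 = x_2.
With h(0) = 0 this makes h injective on all of ℤ/29ℤ, hence bijective (finite equal-size domain and codomain). In particular h is surjective.
Since h is surjective, we find the preimage of 4. The inverse of x ↦ x^23 on (ℤ/29ℤ)^× is x ↦ x^11, because 23·11 = 253 = 9·28 + 1 ≡ 1 (mod 28) and x^{28} = 1 for x ≠ 0 (Fermat). So h⁻¹(4) = 4^11 mod 29.
Repeated squaring mod 29: 4^1 ≡ 4, 4^2 ≡ 4² = 16, 4^4 ≡ 16² = 256 ≡ 24, 4^8 ≡ 24² = 576 ≡ 25. Since 11 = 8 + 2 + 1, 4^11 ≡ 25·16·4: 25·16 = 400 ≡ 23, then 23·4 = 92 ≡ 5. So 4^11 ≡ 5 (mod 29).
Hence h⁻¹(4) = 5.

5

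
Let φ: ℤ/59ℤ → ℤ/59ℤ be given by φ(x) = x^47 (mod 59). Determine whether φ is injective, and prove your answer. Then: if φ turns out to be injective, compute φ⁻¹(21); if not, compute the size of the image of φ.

Since 59 is prime, the nonzero elements of ℤ/59ℤ form a cyclic group of order 58.
As gcd(47, 58) = 1, raising to the 47th power is a bijection on this group: if s^47 ≡ t^47 then (st^{−1})^47 = 1, and the only element of order dividing gcd(47, 58) = 1 is 1, so s = t.
With φ(0) = 0 this makes φ injective on all of ℤ/59ℤ, hence bijective (finite equal-size domain and codomain). In particular φ is injective.
Since φ is injective, we find the preimage of 21. The inverse of x ↦ x^47 on (ℤ/59ℤ)^× is x ↦ x^21, because 47·21 = 987 = 17·58 + 1 ≡ 1 (mod 58) and x^{58} = 1 for x ≠ 0 (Fermat). So φ⁻¹(21) = 21^21 mod 59.
Repeated squaring mod 59: 21^1 ≡ 21, 21^2 ≡ 21² = 441 ≡ 28, 21^4 ≡ 28² = 784 ≡ 17, 21^8 ≡ 17² = 289 ≡ 53, 21^16 ≡ 53² = 2809 ≡ 36. Since 21 = 16 + 4 + 1, 21^21 ≡ 36·17·21: 36·17 = 612 ≡ 22, then 22·21 = 462 ≡ 49. So 21^21 ≡ 49 (mod 59).
Hence φ⁻¹(21) = 49.

49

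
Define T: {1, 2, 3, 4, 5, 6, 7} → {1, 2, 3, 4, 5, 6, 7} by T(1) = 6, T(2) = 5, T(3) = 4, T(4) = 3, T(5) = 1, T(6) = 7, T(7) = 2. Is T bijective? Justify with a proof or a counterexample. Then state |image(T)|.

The values 6, 5, 4, 3, 1, 7, 2 are a permutation of {1, 2, 3, 4, 5, 6, 7}: each element appears exactly once.
So T is injective and surjective, hence bijective.
The image of T is {1, 2, 3, 4, 5, 6, 7}, which has 7 elements.

7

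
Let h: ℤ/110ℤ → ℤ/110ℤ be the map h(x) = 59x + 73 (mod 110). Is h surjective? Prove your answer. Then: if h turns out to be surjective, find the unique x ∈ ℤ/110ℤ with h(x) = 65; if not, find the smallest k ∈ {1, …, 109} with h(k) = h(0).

Since gcd(59, 110) = 1, 59 is invertible modulo 110. Euclid's algorithm: 110 = 1·59 + 51, 59 = 1·51 + 8, 51 = 6·8 + 3, 8 = 2·3 + 2, 3 = 1·2 + 1; back-substituting gives 1 = 69·59 − 37·110, so 59⁻¹ ≡ 69 (mod 110).
For any y ∈ ℤ/110ℤ, x = 69(y − 73) mod 110 satisfies h(x) = 59·69(y − 73) + 73 ≡ y (since 59·69 ≡ 1 mod 110). So every y has a preimage.
Hence h is surjective.
Since h is surjective, we compute h⁻¹(65): solve 59x + 73 ≡ 65 (mod 110), i.e. 59x ≡ 102 (mod 110).
Multiplying by 59⁻¹ = 69 gives x ≡ 69·102 = 7038 = 63·110 + 108 ≡ 108 (mod 110).
Check: h(108) = 59·108 + 73 = 6445 = 58·110 + 65 ≡ 65 (mod 110).

108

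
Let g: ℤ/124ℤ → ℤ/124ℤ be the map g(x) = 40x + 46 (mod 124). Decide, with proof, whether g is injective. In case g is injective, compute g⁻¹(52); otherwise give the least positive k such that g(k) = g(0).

31

We have gcd(40, 124) = 4 > 1. Taking a = 0 and b = 31: g(0) = 46 and g(31) = 40·31 + 46 = 1286 ≡ 46 (mod 124).
So g(0) = g(31) while 0 ≠ 31, so g is not injective.
Since g is not injective, we find the least positive k with g(k) = g(0): this means 40k ≡ 0 (mod 124), i.e. 124 ∣ 40k. Since gcd(40, 124) = 4, dividing through by 4 this holds exactly when 31 ∣ 10k, and as gcd(10, 31) = 1, exactly when 31 ∣ k.
The smallest positive such k is 31.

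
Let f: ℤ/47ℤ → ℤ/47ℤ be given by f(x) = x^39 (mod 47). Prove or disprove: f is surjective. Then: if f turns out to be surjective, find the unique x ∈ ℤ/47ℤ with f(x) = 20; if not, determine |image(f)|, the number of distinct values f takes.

15

Since 47 is prime, the nonzero elements of ℤ/47ℤ form a cyclic group of order 46.
As gcd(39, 46) = 1, raising to the 39th power is a bijection on this group: if a^39 ≡ b^39 then (ab^{−1})^39 = 1, and the only element of order dividing gcd(39, 46) = 1 is 1, so a = b.
With f(0) = 0 this makes f injective on all of ℤ/47ℤ, hence bijective (finite equal-size domain and codomain). In particular f is surjective.
Since f is surjective, we find the preimage of 20. The inverse of x ↦ x^39 on (ℤ/47ℤ)^× is x ↦ x^13, because 39·13 = 507 = 11·46 + 1 ≡ 1 (mod 46) and x^{46} = 1 for x ≠ 0 (Fermat). So f⁻¹(20) = 20^13 mod 47.
Repeated squaring mod 47: 20^1 ≡ 20, 20^2 ≡ 20² = 400 ≡ 24, 20^4 ≡ 24² = 576 ≡ 12, 20^8 ≡ 12² = 144 ≡ 3. Since 13 = 8 + 4 + 1, 20^13 ≡ 3·12·20: 3·12 = 36, then 36·20 = 720 ≡ 15. So 20^13 ≡ 15 (mod 47).
Hence f⁻¹(20) = 15.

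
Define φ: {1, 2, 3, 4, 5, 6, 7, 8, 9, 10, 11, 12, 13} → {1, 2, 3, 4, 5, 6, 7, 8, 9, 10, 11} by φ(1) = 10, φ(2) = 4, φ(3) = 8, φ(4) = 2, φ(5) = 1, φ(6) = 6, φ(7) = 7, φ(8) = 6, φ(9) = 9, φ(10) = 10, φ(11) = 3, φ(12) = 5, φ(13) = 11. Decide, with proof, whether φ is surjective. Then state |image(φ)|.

11

Every element of the codomain has a preimage: 1 = φ(5), 2 = φ(4), 3 = φ(11), 4 = φ(2), 5 = φ(12), 6 = φ(6), 7 = φ(7), 8 = φ(3), 9 = φ(9), 10 = φ(1), 11 = φ(13).
Hence φ is surjective.
The image of φ is {1, 2, 3, 4, 5, 6, 7, 8, 9, 10, 11}, which has 11 elements.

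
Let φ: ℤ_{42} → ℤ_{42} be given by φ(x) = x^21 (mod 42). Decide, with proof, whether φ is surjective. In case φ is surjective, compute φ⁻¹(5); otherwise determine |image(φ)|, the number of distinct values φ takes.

18

φ(2): Repeated squaring mod 42: 2^1 ≡ 2, 2^2 ≡ 2² = 4, 2^4 ≡ 4² = 16, 2^8 ≡ 16² = 256 ≡ 4, 2^16 ≡ 4² = 16. Since 21 = 16 + 4 + 1, 2^21 ≡ 16·16·2: 16·16 = 256 ≡ 4, then 4·2 = 8. So 2^21 ≡ 8 (mod 42).
φ(8): Repeated squaring mod 42: 8^1 ≡ 8, 8^2 ≡ 8² = 64 ≡ 22, 8^4 ≡ 22² = 484 ≡ 22, 8^8 ≡ 22² = 484 ≡ 22, 8^16 ≡ 22² = 484 ≡ 22. Since 21 = 16 + 4 + 1, 8^21 ≡ 22·22·8: 22·22 = 484 ≡ 22, then 22·8 = 176 ≡ 8. So 8^21 ≡ 8 (mod 42).
So φ(2) = φ(8) = 8 while 2 ≠ 8, therefore φ is not injective.
A non-injective map from the 42-element set ℤ_{42} to itself takes at most 41 distinct values, so it cannot be surjective. Therefore φ is not surjective.
Since φ is not surjective, we determine |image(φ)|. Computing x^21 mod 42 for each x (by repeated squaring, reducing mod 42 at every step), the values φ(0), φ(1), …, φ(41) are: 0, 1, 8, 27, 22, 41, 6, 7, 8, 15, 34, 29, 6, 13, 14, 15, 22, 41, 36, 13, 20, 21, 22, 29, 6, 1, 20, 27, 28, 29, 36, 13, 8, 27, 34, 35, 36, 1, 20, 15, 34, 41.
The distinct values are {0, 1, 6, 7, 8, 13, 14, 15, 20, 21, 22, 27, 28, 29, 34, 35, 36, 41}; there are 18 of them.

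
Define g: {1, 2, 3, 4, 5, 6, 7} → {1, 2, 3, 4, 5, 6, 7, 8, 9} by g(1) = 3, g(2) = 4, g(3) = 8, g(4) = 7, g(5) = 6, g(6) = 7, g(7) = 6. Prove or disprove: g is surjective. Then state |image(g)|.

No element maps to 1, so g is not surjective.
The image of g is {3, 4, 6, 7, 8}, which has 5 elements.

5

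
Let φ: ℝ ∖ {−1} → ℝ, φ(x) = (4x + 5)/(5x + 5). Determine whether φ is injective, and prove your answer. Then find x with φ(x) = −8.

Suppose φ(u) = φ(v). Cross-multiplying: (4u + 5)(5v + 5) = (4v + 5)(5u + 5).
Expanding both sides and cancelling the symmetric terms leaves −5·(u − v) = 0. Since −5 ≠ 0, u = v. So φ is injective.
Solving φ(x) = −8: cross-multiplying gives 4x + 5 = −8(5x + 5), which rearranges to 44x = −45, so x = −45/44.

-45/44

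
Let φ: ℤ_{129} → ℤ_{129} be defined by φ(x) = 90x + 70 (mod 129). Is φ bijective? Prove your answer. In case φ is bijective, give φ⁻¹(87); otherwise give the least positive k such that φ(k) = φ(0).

We have gcd(90, 129) = 3 > 1. Taking s = 0 and t = 43: φ(0) = 70 and φ(43) = 90·43 + 70 = 3940 ≡ 70 (mod 129).
So φ(0) = φ(43) while 0 ≠ 43, so φ is not injective, hence not bijective.
Since φ is not bijective, we find the least positive k with φ(k) = φ(0): this means 90k ≡ 0 (mod 129), i.e. 129 ∣ 90k. Since gcd(90, 129) = 3, dividing through by 3 this holds exactly when 43 ∣ 30k, and as gcd(30, 43) = 1, exactly when 43 ∣ k.
The smallest positive such k is 43.

43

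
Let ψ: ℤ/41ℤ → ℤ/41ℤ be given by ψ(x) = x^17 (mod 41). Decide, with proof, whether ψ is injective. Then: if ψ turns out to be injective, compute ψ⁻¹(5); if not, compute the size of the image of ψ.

39

Since 41 is prime, the nonzero elements of ℤ/41ℤ form a cyclic group of order 40.
As gcd(17, 40) = 1, raising to the 17th power is a bijection on this group: if x_1^17 ≡ x_2^17 then (x_1x_2^{−1})^17 = 1, and the only element of order dividing gcd(17, 40) = 1 is 1, so x_1 = x_2.
With ψ(0) = 0 this makes ψ injective on all of ℤ/41ℤ, hence bijective (finite equal-size domain and codomain). In particular ψ is injective.
Since ψ is injective, we find the preimage of 5. The inverse of x ↦ x^17 on (ℤ/41ℤ)^× is x ↦ x^33, because 17·33 = 561 = 14·40 + 1 ≡ 1 (mod 40) and x^{40} = 1 for x ≠ 0 (Fermat). So ψ⁻¹(5) = 5^33 mod 41.
Repeated squaring mod 41: 5^1 ≡ 5, 5^2 ≡ 5² = 25, 5^4 ≡ 25² = 625 ≡ 10, 5^8 ≡ 10² = 100 ≡ 18, 5^16 ≡ 18² = 324 ≡ 37, 5^32 ≡ 37² = 1369 ≡ 16. Since 33 = 32 + 1, 5^33 ≡ 16·5: 16·5 = 80 ≡ 39. So 5^33 ≡ 39 (mod 41).
Hence ψ⁻¹(5) = 39.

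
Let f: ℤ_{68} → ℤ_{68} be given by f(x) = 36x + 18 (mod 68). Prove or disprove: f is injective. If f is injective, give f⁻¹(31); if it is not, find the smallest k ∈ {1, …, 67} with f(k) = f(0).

We have gcd(36, 68) = 4 > 1. Taking a = 0 and b = 17: f(0) = 18 and f(17) = 36·17 + 18 = 630 ≡ 18 (mod 68).
So f(0) = f(17) while 0 ≠ 17, hence f is not injective.
Since f is not injective, we find the least positive k with f(k) = f(0): this means 36k ≡ 0 (mod 68), i.e. 68 ∣ 36k. Since gcd(36, 68) = 4, dividing through by 4 this holds exactly when 17 ∣ 9k, and as gcd(9, 17) = 1, exactly when 17 ∣ k.
The smallest positive such k is 17.

17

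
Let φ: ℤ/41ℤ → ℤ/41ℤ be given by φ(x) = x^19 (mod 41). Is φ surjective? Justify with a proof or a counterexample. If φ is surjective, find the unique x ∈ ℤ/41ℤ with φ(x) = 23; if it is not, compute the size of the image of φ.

Since 41 is prime, the nonzero elements of ℤ/41ℤ form a cyclic group of order 40.
As gcd(19, 40) = 1, raising to the 19th power is a bijection on this group: if x_1^19 ≡ x_2^19 then (x_1x_2^{−1})^19 = 1, and the only element of order dividing gcd(19, 40) = 1 is 1, so x_1 = x_2.
With φ(0) = 0 this makes φ injective on all of ℤ/41ℤ, hence bijective (finite equal-size domain and codomain). In particular φ is surjective.
Since φ is surjective, we find the preimage of 23. The inverse of x ↦ x^19 on (ℤ/41ℤ)^× is x ↦ x^19, because 19·19 = 361 = 9·40 + 1 ≡ 1 (mod 40) and x^{40} = 1 for x ≠ 0 (Fermat). So φ⁻¹(23) = 23^19 mod 41.
Repeated squaring mod 41: 23^1 ≡ 23, 23^2 ≡ 23² = 529 ≡ 37, 23^4 ≡ 37² = 1369 ≡ 16, 23^8 ≡ 16² = 256 ≡ 10, 23^16 ≡ 10² = 100 ≡ 18. Since 19 = 16 + 2 + 1, 23^19 ≡ 18·37·23: 18·37 = 666 ≡ 10, then 10·23 = 230 ≡ 25. So 23^19 ≡ 25 (mod 41).
Hence φ⁻¹(23) = 25.

25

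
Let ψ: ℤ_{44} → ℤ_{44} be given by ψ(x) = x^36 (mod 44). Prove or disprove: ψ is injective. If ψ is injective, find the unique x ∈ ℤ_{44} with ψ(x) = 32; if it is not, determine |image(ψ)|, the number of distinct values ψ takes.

12

ψ(10): Repeated squaring mod 44: 10^1 ≡ 10, 10^2 ≡ 10² = 100 ≡ 12, 10^4 ≡ 12² = 144 ≡ 12, 10^8 ≡ 12² = 144 ≡ 12, 10^16 ≡ 12² = 144 ≡ 12, 10^32 ≡ 12² = 144 ≡ 12. Since 36 = 32 + 4, 10^36 ≡ 12·12: 12·12 = 144 ≡ 12. So 10^36 ≡ 12 (mod 44).
ψ(12): Repeated squaring mod 44: 12^1 ≡ 12, 12^2 ≡ 12² = 144 ≡ 12, 12^4 ≡ 12² = 144 ≡ 12, 12^8 ≡ 12² = 144 ≡ 12, 12^16 ≡ 12² = 144 ≡ 12, 12^32 ≡ 12² = 144 ≡ 12. Since 36 = 32 + 4, 12^36 ≡ 12·12: 12·12 = 144 ≡ 12. So 12^36 ≡ 12 (mod 44).
So ψ(10) = ψ(12) = 12 while 10 ≠ 12, thus ψ is not injective.
Since ψ is not injective, we determine |image(ψ)|. Computing x^36 mod 44 for each x (by repeated squaring, reducing mod 44 at every step), the values ψ(0), ψ(1), …, ψ(43) are: 0, 1, 20, 25, 4, 5, 16, 37, 36, 9, 12, 33, 12, 9, 36, 37, 16, 5, 4, 25, 20, 1, 0, 1, 20, 25, 4, 5, 16, 37, 36, 9, 12, 33, 12, 9, 36, 37, 16, 5, 4, 25, 20, 1.
The distinct values are {0, 1, 4, 5, 9, 12, 16, 20, 25, 33, 36, 37}; there are 12 of them.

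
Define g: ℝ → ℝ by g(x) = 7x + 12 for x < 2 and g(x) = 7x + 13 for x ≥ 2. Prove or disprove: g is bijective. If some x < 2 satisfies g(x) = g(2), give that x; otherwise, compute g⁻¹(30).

17/7

Both pieces are strictly increasing (slopes 7 and 7), so each is injective on its own interval.
The left piece maps (−∞, 2) onto (−∞, 26); the right piece maps [2, ∞) onto [27, ∞).
The images leave a gap (26 has no preimage), so g is not surjective, hence not bijective.
Because the two images are disjoint, no x < 2 has g(x) = g(2), so we compute g⁻¹(30): 30 lies in [27, ∞), so solve 7x + 13 = 30: x = (30 − 13)/7 = 17/7.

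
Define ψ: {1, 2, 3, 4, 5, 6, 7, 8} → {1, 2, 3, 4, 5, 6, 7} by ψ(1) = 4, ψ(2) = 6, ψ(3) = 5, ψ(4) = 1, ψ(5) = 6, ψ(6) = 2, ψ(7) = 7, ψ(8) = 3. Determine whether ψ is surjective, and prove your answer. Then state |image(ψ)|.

7

Every element of the codomain has a preimage: 1 = ψ(4), 2 = ψ(6), 3 = ψ(8), 4 = ψ(1), 5 = ψ(3), 6 = ψ(2), 7 = ψ(7).
Therefore ψ is surjective.
The image of ψ is {1, 2, 3, 4, 5, 6, 7}, which has 7 elements.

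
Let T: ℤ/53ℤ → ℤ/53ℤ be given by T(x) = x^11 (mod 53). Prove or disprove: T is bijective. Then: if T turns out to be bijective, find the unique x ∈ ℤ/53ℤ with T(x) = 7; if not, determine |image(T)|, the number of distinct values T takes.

Since 53 is prime, the nonzero elements of ℤ/53ℤ form a cyclic group of order 52.
As gcd(11, 52) = 1, raising to the 11th power is a bijection on this group: if s^11 ≡ t^11 then (st^{−1})^11 = 1, and the only element of order dividing gcd(11, 52) = 1 is 1, so s = t.
With T(0) = 0 this makes T injective on all of ℤ/53ℤ, hence bijective (finite equal-size domain and codomain). In particular T is bijective.
Since T is bijective, we find the preimage of 7. The inverse of x ↦ x^11 on (ℤ/53ℤ)^× is x ↦ x^19, because 11·19 = 209 = 4·52 + 1 ≡ 1 (mod 52) and x^{52} = 1 for x ≠ 0 (Fermat). So T⁻¹(7) = 7^19 mod 53.
Repeated squaring mod 53: 7^1 ≡ 7, 7^2 ≡ 7² = 49, 7^4 ≡ 49² = 2401 ≡ 16, 7^8 ≡ 16² = 256 ≡ 44, 7^16 ≡ 44² = 1936 ≡ 28. Since 19 = 16 + 2 + 1, 7^19 ≡ 28·49·7: 28·49 = 1372 ≡ 47, then 47·7 = 329 ≡ 11. So 7^19 ≡ 11 (mod 53).
Hence T⁻¹(7) = 11.

11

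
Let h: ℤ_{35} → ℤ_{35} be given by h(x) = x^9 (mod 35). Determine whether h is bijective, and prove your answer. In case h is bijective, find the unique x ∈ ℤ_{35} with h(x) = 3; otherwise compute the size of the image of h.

h(4): Repeated squaring mod 35: 4^1 ≡ 4, 4^2 ≡ 4² = 16, 4^4 ≡ 16² = 256 ≡ 11, 4^8 ≡ 11² = 121 ≡ 16. Since 9 = 8 + 1, 4^9 ≡ 16·4: 16·4 = 64 ≡ 29. So 4^9 ≡ 29 (mod 35).
h(9): Repeated squaring mod 35: 9^1 ≡ 9, 9^2 ≡ 9² = 81 ≡ 11, 9^4 ≡ 11² = 121 ≡ 16, 9^8 ≡ 16² = 256 ≡ 11. Since 9 = 8 + 1, 9^9 ≡ 11·9: 11·9 = 99 ≡ 29. So 9^9 ≡ 29 (mod 35).
So h(4) = h(9) = 29 while 4 ≠ 9, therefore h is not injective, hence not bijective.
Since h is not bijective, we determine |image(h)|. Computing x^9 mod 35 for each x (by repeated squaring, reducing mod 35 at every step), the values h(0), h(1), …, h(34) are: 0, 1, 22, 13, 29, 20, 6, 7, 8, 29, 20, 1, 27, 13, 14, 15, 1, 27, 8, 34, 20, 21, 22, 8, 34, 15, 6, 27, 28, 29, 15, 6, 22, 13, 34.
The distinct values are {0, 1, 6, 7, 8, 13, 14, 15, 20, 21, 22, 27, 28, 29, 34}; there are 15 of them.

15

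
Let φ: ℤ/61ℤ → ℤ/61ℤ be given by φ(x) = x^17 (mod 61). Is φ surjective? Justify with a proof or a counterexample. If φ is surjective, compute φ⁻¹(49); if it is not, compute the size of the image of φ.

Since 61 is prime, the nonzero elements of ℤ/61ℤ form a cyclic group of order 60.
As gcd(17, 60) = 1, raising to the 17th power is a bijection on this group: if s^17 ≡ t^17 then (st^{−1})^17 = 1, and the only element of order dividing gcd(17, 60) = 1 is 1, so s = t.
With φ(0) = 0 this makes φ injective on all of ℤ/61ℤ, hence bijective (finite equal-size domain and codomain). In particular φ is surjective.
Since φ is surjective, we find the preimage of 49. The inverse of x ↦ x^17 on (ℤ/61ℤ)^× is x ↦ x^53, because 17·53 = 901 = 15·60 + 1 ≡ 1 (mod 60) and x^{60} = 1 for x ≠ 0 (Fermat). So φ⁻¹(49) = 49^53 mod 61.
Repeated squaring mod 61: 49^1 ≡ 49, 49^2 ≡ 49² = 2401 ≡ 22, 49^4 ≡ 22² = 484 ≡ 57, 49^8 ≡ 57² = 3249 ≡ 16, 49^16 ≡ 16² = 256 ≡ 12, 49^32 ≡ 12² = 144 ≡ 22. Since 53 = 32 + 16 + 4 + 1, 49^53 ≡ 22·12·57·49: 22·12 = 264 ≡ 20, then 20·57 = 1140 ≡ 42, then 42·49 = 2058 ≡ 45. So 49^53 ≡ 45 (mod 61).
Hence φ⁻¹(49) = 45.

45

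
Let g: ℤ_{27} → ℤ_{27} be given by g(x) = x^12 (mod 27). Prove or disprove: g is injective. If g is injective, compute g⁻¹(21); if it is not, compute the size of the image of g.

4

g(0) = 0^12 = 0.
g(3): Repeated squaring mod 27: 3^1 ≡ 3, 3^2 ≡ 3² = 9, 3^4 ≡ 9² = 81 ≡ 0, 3^8 ≡ 0² = 0. Since 12 = 8 + 4, 3^12 ≡ 0·0: 0·0 = 0. So 3^12 ≡ 0 (mod 27).
So g(0) = g(3) = 0 while 0 ≠ 3, so g is not injective.
Since g is not injective, we determine |image(g)|. Computing x^12 mod 27 for each x (by repeated squaring, reducing mod 27 at every step), the values g(0), g(1), …, g(26) are: 0, 1, 19, 0, 10, 10, 0, 19, 1, 0, 1, 19, 0, 10, 10, 0, 19, 1, 0, 1, 19, 0, 10, 10, 0, 19, 1.
The distinct values are {0, 1, 10, 19}; there are 4 of them.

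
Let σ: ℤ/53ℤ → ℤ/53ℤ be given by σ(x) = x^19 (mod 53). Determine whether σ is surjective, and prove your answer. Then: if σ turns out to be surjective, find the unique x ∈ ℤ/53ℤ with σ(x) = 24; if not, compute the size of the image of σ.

Since 53 is prime, the nonzero elements of ℤ/53ℤ form a cyclic group of order 52.
As gcd(19, 52) = 1, raising to the 19th power is a bijection on this group: if x_1^19 ≡ x_2^19 then (x_1x_2^{−1})^19 = 1, and the only element of order dividing gcd(19, 52) = 1 is 1, so x_1 = x_2.
With σ(0) = 0 this makes σ injective on all of ℤ/53ℤ, hence bijective (finite equal-size domain and codomain). In particular σ is surjective.
Since σ is surjective, we find the preimage of 24. The inverse of x ↦ x^19 on (ℤ/53ℤ)^× is x ↦ x^11, because 19·11 = 209 = 4·52 + 1 ≡ 1 (mod 52) and x^{52} = 1 for x ≠ 0 (Fermat). So σ⁻¹(24) = 24^11 mod 53.
Repeated squaring mod 53: 24^1 ≡ 24, 24^2 ≡ 24² = 576 ≡ 46, 24^4 ≡ 46² = 2116 ≡ 49, 24^8 ≡ 49² = 2401 ≡ 16. Since 11 = 8 + 2 + 1, 24^11 ≡ 16·46·24: 16·46 = 736 ≡ 47, then 47·24 = 1128 ≡ 15. So 24^11 ≡ 15 (mod 53).
Hence σ⁻¹(24) = 15.

15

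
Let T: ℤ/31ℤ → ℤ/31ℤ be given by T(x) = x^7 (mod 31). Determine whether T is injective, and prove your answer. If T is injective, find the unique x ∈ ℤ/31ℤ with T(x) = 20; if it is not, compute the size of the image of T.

Since 31 is prime, the nonzero elements of ℤ/31ℤ form a cyclic group of order 30.
As gcd(7, 30) = 1, raising to the 7th power is a bijection on this group: if a^7 ≡ b^7 then (ab^{−1})^7 = 1, and the only element of order dividing gcd(7, 30) = 1 is 1, so a = b.
With T(0) = 0 this makes T injective on all of ℤ/31ℤ, hence bijective (finite equal-size domain and codomain). In particular T is injective.
Since T is injective, we find the preimage of 20. The inverse of x ↦ x^7 on (ℤ/31ℤ)^× is x ↦ x^13, because 7·13 = 91 = 3·30 + 1 ≡ 1 (mod 30) and x^{30} = 1 for x ≠ 0 (Fermat). So T⁻¹(20) = 20^13 mod 31.
Repeated squaring mod 31: 20^1 ≡ 20, 20^2 ≡ 20² = 400 ≡ 28, 20^4 ≡ 28² = 784 ≡ 9, 20^8 ≡ 9² = 81 ≡ 19. Since 13 = 8 + 4 + 1, 20^13 ≡ 19·9·20: 19·9 = 171 ≡ 16, then 16·20 = 320 ≡ 10. So 20^13 ≡ 10 (mod 31).
Hence T⁻¹(20) = 10.

10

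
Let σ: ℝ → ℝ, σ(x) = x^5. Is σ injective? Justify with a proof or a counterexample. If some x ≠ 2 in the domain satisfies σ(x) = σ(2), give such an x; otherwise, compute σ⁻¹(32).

2

On ℝ, x ↦ x^5 is strictly increasing (since 5 is odd), so σ(x_1) = σ(x_2) forces x_1 = x_2. So σ is injective.
Since x ↦ x^5 is strictly increasing on ℝ, it is injective there, so no x ≠ 2 in the domain has σ(x) = σ(2). We therefore compute σ⁻¹(32) = 32^{1/5} = 2 (indeed 2^5 = 32).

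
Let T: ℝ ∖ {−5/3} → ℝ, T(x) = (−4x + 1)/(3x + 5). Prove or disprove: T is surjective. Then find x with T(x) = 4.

-19/16

If T(x) = −4/3, cross-multiplying gives 3(−4x + 1) = −4(3x + 5), which simplifies to 3 = −20 — false.  So −4/3 has no preimage and T is not surjective.
Solving T(x) = 4: cross-multiplying gives −4x + 1 = 4(3x + 5), which rearranges to −16x = 19, so x = −19/16.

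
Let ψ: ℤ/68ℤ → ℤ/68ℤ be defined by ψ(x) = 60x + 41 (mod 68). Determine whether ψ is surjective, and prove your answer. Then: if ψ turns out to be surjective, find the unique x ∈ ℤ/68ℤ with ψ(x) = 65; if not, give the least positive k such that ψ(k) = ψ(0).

Since gcd(60, 68) = 4, we have 60x ≡ 0 (mod 4) for all x, so ψ(x) ≡ 1 (mod 4).
But 0 ≢ 1 (mod 4), so 0 ∈ ℤ/68ℤ has no preimage. Thus ψ is not surjective.
Since ψ is not surjective, we find the least positive k with ψ(k) = ψ(0): this means 60k ≡ 0 (mod 68), i.e. 68 ∣ 60k. Since gcd(60, 68) = 4, dividing through by 4 this holds exactly when 17 ∣ 15k, and as gcd(15, 17) = 1, exactly when 17 ∣ k.
The smallest positive such k is 17.

17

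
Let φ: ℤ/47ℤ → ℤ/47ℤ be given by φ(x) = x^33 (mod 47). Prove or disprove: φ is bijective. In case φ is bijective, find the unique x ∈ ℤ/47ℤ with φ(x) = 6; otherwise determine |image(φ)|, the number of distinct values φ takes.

4

Since 47 is prime, the nonzero elements of ℤ/47ℤ form a cyclic group of order 46.
As gcd(33, 46) = 1, raising to the 33rd power is a bijection on this group: if a^33 ≡ b^33 then (ab^{−1})^33 = 1, and the only element of order dividing gcd(33, 46) = 1 is 1, so a = b.
With φ(0) = 0 this makes φ injective on all of ℤ/47ℤ, hence bijective (finite equal-size domain and codomain). In particular φ is bijective.
Since φ is bijective, we find the preimage of 6. The inverse of x ↦ x^33 on (ℤ/47ℤ)^× is x ↦ x^7, because 33·7 = 231 = 5·46 + 1 ≡ 1 (mod 46) and x^{46} = 1 for x ≠ 0 (Fermat). So φ⁻¹(6) = 6^7 mod 47.
Repeated squaring mod 47: 6^1 ≡ 6, 6^2 ≡ 6² = 36, 6^4 ≡ 36² = 1296 ≡ 27. Since 7 = 4 + 2 + 1, 6^7 ≡ 27·36·6: 27·36 = 972 ≡ 32, then 32·6 = 192 ≡ 4. So 6^7 ≡ 4 (mod 47).
Hence φ⁻¹(6) = 4.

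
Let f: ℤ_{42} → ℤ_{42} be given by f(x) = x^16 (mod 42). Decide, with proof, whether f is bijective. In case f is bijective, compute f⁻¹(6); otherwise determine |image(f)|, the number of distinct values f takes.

f(4): Repeated squaring mod 42: 4^1 ≡ 4, 4^2 ≡ 4² = 16, 4^4 ≡ 16² = 256 ≡ 4, 4^8 ≡ 4² = 16, 4^16 ≡ 16² = 256 ≡ 4. So 4^16 ≡ 4 (mod 42).
f(10): Repeated squaring mod 42: 10^1 ≡ 10, 10^2 ≡ 10² = 100 ≡ 16, 10^4 ≡ 16² = 256 ≡ 4, 10^8 ≡ 4² = 16, 10^16 ≡ 16² = 256 ≡ 4. So 10^16 ≡ 4 (mod 42).
So f(4) = f(10) = 4 while 4 ≠ 10, therefore f is not injective, hence not bijective.
Since f is not bijective, we determine |image(f)|. Computing x^16 mod 42 for each x (by repeated squaring, reducing mod 42 at every step), the values f(0), f(1), …, f(41) are: 0, 1, 16, 39, 4, 37, 36, 7, 22, 9, 4, 25, 30, 1, 28, 15, 16, 25, 18, 37, 22, 21, 22, 37, 18, 25, 16, 15, 28, 1, 30, 25, 4, 9, 22, 7, 36, 37, 4, 39, 16, 1.
The distinct values are {0, 1, 4, 7, 9, 15, 16, 18, 21, 22, 25, 28, 30, 36, 37, 39}; there are 16 of them.

16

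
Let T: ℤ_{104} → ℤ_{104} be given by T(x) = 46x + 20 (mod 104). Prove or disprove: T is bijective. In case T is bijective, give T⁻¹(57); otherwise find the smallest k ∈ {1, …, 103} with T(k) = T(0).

52

We have gcd(46, 104) = 2 > 1. Taking s = 0 and t = 52: T(0) = 20 and T(52) = 46·52 + 20 = 2412 ≡ 20 (mod 104).
So T(0) = T(52) while 0 ≠ 52, hence T is not injective, hence not bijective.
Since T is not bijective, we find the least positive k with T(k) = T(0): this means 46k ≡ 0 (mod 104), i.e. 104 ∣ 46k. Since gcd(46, 104) = 2, dividing through by 2 this holds exactly when 52 ∣ 23k, and as gcd(23, 52) = 1, exactly when 52 ∣ k.
The smallest positive such k is 52.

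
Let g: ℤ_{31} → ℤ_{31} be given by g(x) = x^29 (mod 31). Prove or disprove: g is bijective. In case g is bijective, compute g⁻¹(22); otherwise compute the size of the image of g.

Since 31 is prime, the nonzero elements of ℤ_{31} form a cyclic group of order 30.
As gcd(29, 30) = 1, raising to the 29th power is a bijection on this group: if s^29 ≡ t^29 then (st^{−1})^29 = 1, and the only element of order dividing gcd(29, 30) = 1 is 1, so s = t.
With g(0) = 0 this makes g injective on all of ℤ_{31}, hence bijective (finite equal-size domain and codomain). In particular g is bijective.
Since g is bijective, we find the preimage of 22. The inverse of x ↦ x^29 on (ℤ_{31})^× is x ↦ x^29, because 29·29 = 841 = 28·30 + 1 ≡ 1 (mod 30) and x^{30} = 1 for x ≠ 0 (Fermat). So g⁻¹(22) = 22^29 mod 31.
Repeated squaring mod 31: 22^1 ≡ 22, 22^2 ≡ 22² = 484 ≡ 19, 22^4 ≡ 19² = 361 ≡ 20, 22^8 ≡ 20² = 400 ≡ 28, 22^16 ≡ 28² = 784 ≡ 9. Since 29 = 16 + 8 + 4 + 1, 22^29 ≡ 9·28·20·22: 9·28 = 252 ≡ 4, then 4·20 = 80 ≡ 18, then 18·22 = 396 ≡ 24. So 22^29 ≡ 24 (mod 31).
Hence g⁻¹(22) = 24.

24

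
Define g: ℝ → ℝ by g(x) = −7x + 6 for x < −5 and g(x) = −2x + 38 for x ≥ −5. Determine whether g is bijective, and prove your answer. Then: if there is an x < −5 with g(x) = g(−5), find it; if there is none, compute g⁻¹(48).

-6

Both pieces are strictly decreasing (slopes −7 and −2), so each is injective on its own interval.
The left piece maps (−∞, −5) onto (41, ∞); the right piece maps [−5, ∞) onto (−∞, 48].
These images overlap. In particular g(−5) = 48 (right piece), and solving −7x + 6 = 48 on the left piece gives x = −6 < −5.
So g(−6) = g(−5) with −6 ≠ −5, and g is not injective, hence not bijective. This x = −6 is the requested value below −5.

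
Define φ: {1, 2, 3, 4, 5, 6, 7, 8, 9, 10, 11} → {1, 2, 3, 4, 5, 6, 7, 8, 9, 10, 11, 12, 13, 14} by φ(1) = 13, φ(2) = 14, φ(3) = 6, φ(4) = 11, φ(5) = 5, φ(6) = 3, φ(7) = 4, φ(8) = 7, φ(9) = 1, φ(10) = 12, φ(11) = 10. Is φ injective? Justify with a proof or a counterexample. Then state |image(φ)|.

11

The values φ(1), …, φ(11) are 13, 14, 6, 11, 5, 3, 4, 7, 1, 12, 10 — all distinct.
So φ(x_1) = φ(x_2) only when x_1 = x_2, and φ is injective.
The image of φ is {1, 3, 4, 5, 6, 7, 10, 11, 12, 13, 14}, which has 11 elements.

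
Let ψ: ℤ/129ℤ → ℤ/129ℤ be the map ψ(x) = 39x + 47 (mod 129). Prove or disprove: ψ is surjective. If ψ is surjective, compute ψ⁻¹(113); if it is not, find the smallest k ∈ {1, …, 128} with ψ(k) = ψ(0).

43

Since gcd(39, 129) = 3, we have 39x ≡ 0 (mod 3) for all x, so ψ(x) ≡ 2 (mod 3).
But 0 ≢ 2 (mod 3), so 0 ∈ ℤ/129ℤ has no preimage. So ψ is not surjective.
Since ψ is not surjective, we find the least positive k with ψ(k) = ψ(0): this means 39k ≡ 0 (mod 129), i.e. 129 ∣ 39k. Since gcd(39, 129) = 3, dividing through by 3 this holds exactly when 43 ∣ 13k, and as gcd(13, 43) = 1, exactly when 43 ∣ k.
The smallest positive such k is 43.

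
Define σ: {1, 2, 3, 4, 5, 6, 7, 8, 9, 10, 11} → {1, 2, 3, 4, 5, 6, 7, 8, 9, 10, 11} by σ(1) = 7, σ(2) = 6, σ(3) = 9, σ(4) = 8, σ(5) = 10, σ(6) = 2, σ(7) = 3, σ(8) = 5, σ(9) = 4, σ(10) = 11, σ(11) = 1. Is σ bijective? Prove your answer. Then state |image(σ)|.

11

The values 7, 6, 9, 8, 10, 2, 3, 5, 4, 11, 1 are a permutation of {1, 2, 3, 4, 5, 6, 7, 8, 9, 10, 11}: each element appears exactly once.
So σ is injective and surjective, hence bijective.
The image of σ is {1, 2, 3, 4, 5, 6, 7, 8, 9, 10, 11}, which has 11 elements.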